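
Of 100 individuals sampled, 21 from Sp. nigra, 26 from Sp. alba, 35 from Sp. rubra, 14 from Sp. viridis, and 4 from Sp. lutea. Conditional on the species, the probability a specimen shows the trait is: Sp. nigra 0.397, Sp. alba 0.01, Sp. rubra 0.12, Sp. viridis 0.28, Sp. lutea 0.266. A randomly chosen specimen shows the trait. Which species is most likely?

By Bayes' rule, posterior ∝ prior × likelihood:
  Sp. nigra: 0.21 × 0.397 = 0.08337
  Sp. alba: 0.26 × 0.01 = 0.0026
  Sp. rubra: 0.35 × 0.12 = 0.042
  Sp. viridis: 0.14 × 0.28 = 0.0392
  Sp. lutea: 0.04 × 0.266 = 0.01064
Sum = 0.17781.
Largest term belongs to Sp. nigra, so Sp. nigra is most probable.

Sp. nigra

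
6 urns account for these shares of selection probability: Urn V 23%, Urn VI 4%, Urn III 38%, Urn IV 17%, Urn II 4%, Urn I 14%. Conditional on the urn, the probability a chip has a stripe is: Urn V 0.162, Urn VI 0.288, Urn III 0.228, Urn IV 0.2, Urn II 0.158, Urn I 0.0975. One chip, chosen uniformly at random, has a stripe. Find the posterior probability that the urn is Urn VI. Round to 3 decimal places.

Unnormalized posteriors (prior × likelihood):
  Urn V: 0.23 × 0.162 = 0.03726
  Urn VI: 0.04 × 0.288 = 0.01152
  Urn III: 0.38 × 0.228 = 0.08664
  Urn IV: 0.17 × 0.2 = 0.034
  Urn II: 0.04 × 0.158 = 0.00632
  Urn I: 0.14 × 0.0975 = 0.01365
Sum = 0.18939.
P(Urn VI | evidence) = 0.01152 / 0.18939 ≈ 0.061.

0.061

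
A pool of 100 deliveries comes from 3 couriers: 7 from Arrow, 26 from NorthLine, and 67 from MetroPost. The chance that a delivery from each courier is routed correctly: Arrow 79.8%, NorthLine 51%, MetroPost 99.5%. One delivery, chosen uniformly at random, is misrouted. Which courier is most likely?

Taking complements, P(misrouted | each) = Arrow 0.202, NorthLine 0.49, MetroPost 0.005.
Unnormalized posteriors (prior × likelihood):
  Arrow: 0.07 × 0.202 = 0.01414
  NorthLine: 0.26 × 0.49 = 0.1274
  MetroPost: 0.67 × 0.005 = 0.00335
Sum = 0.14489.
Largest term belongs to NorthLine, so NorthLine is most probable.

NorthLine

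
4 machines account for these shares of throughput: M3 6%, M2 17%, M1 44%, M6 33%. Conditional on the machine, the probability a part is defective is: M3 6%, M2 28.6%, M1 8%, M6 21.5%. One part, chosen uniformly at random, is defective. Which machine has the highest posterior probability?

M6

Prior × likelihood for each hypothesis:
  M3: 0.06 × 0.06 = 0.0036
  M2: 0.17 × 0.286 = 0.04862
  M1: 0.44 × 0.08 = 0.0352
  M6: 0.33 × 0.215 = 0.07095
Sum = 0.15837.
Largest term belongs to M6, so M6 is most probable.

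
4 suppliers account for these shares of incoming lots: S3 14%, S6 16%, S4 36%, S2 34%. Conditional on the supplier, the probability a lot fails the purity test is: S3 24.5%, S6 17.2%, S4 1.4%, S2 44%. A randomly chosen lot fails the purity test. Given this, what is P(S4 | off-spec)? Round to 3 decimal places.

0.023

Compute prior × likelihood for every hypothesis:
  S3: 0.14 × 0.245 = 0.0343
  S6: 0.16 × 0.172 = 0.02752
  S4: 0.36 × 0.014 = 0.00504
  S2: 0.34 × 0.44 = 0.1496
Total = 0.21646.
P(S4 | evidence) = 0.00504 / 0.21646 ≈ 0.023.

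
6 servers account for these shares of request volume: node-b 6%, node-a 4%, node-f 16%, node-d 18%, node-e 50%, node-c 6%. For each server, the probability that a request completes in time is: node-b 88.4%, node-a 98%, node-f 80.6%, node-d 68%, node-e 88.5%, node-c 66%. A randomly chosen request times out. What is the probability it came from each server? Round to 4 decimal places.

node-b 0.0399, node-a 0.0046, node-f 0.1781, node-d 0.3305, node-e 0.3299, node-c 0.1170

Taking complements, P(timeout | each) = node-b 0.116, node-a 0.02, node-f 0.194, node-d 0.32, node-e 0.115, node-c 0.34.
Compute prior × likelihood for every hypothesis:
  node-b: 0.06 × 0.116 = 0.00696
  node-a: 0.04 × 0.02 = 0.0008
  node-f: 0.16 × 0.194 = 0.03104
  node-d: 0.18 × 0.32 = 0.0576
  node-e: 0.5 × 0.115 = 0.0575
  node-c: 0.06 × 0.34 = 0.0204
Total = 0.1743.
P(node-b | timeout) = 0.00696/0.1743 ≈ 0.0399
P(node-a | timeout) = 0.0008/0.1743 ≈ 0.0046
P(node-f | timeout) = 0.03104/0.1743 ≈ 0.1781
P(node-d | timeout) = 0.0576/0.1743 ≈ 0.3305
P(node-e | timeout) = 0.0575/0.1743 ≈ 0.3299
P(node-c | timeout) = 0.0204/0.1743 ≈ 0.1170
(Check: 0.0399+0.0046+0.1781+0.3305+0.3299+0.1170 = 1.0000.)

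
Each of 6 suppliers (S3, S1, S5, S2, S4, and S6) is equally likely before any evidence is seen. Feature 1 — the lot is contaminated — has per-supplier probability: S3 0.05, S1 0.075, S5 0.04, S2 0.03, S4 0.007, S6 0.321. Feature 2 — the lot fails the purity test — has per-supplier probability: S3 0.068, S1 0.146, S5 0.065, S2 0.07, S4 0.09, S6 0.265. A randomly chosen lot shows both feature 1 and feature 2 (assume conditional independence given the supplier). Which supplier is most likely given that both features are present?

S6

Since the prior is uniform, the posterior is proportional to the likelihood:
  S3: 0.05 × 0.068 = 0.0034
  S1: 0.075 × 0.146 = 0.01095
  S5: 0.04 × 0.065 = 0.0026
  S2: 0.03 × 0.07 = 0.0021
  S4: 0.007 × 0.09 = 0.00063
  S6: 0.321 × 0.265 = 0.085065
Total = 0.104745.
Largest term belongs to S6, so S6 is most probable.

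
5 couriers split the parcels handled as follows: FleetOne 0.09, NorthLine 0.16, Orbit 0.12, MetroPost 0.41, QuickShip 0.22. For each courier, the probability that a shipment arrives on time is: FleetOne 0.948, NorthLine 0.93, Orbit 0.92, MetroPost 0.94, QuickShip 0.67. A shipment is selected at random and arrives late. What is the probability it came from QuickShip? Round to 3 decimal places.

Taking complements, P(late | each) = FleetOne 0.052, NorthLine 0.07, Orbit 0.08, MetroPost 0.06, QuickShip 0.33.
Compute prior × likelihood for every hypothesis:
  FleetOne: 0.09 × 0.052 = 0.00468
  NorthLine: 0.16 × 0.07 = 0.0112
  Orbit: 0.12 × 0.08 = 0.0096
  MetroPost: 0.41 × 0.06 = 0.0246
  QuickShip: 0.22 × 0.33 = 0.0726
Normalizing constant = 0.12268.
P(QuickShip | evidence) = 0.0726 / 0.12268 ≈ 0.592.

0.592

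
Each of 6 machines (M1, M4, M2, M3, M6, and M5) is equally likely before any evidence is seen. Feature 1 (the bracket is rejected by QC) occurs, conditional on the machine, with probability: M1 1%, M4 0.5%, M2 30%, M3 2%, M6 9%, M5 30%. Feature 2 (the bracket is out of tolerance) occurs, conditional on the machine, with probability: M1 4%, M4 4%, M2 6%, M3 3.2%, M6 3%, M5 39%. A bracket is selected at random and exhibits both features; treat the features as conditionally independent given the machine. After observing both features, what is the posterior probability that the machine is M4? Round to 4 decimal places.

With a uniform prior (1/6 each), posterior ∝ likelihood:
  M1: 0.01 × 0.04 = 0.0004
  M4: 0.005 × 0.04 = 0.0002
  M2: 0.3 × 0.06 = 0.018
  M3: 0.02 × 0.032 = 0.00064
  M6: 0.09 × 0.03 = 0.0027
  M5: 0.3 × 0.39 = 0.117
Normalizing constant = 0.13894.
P(M4 | evidence) = 0.0002 / 0.13894 ≈ 0.0014.

0.0014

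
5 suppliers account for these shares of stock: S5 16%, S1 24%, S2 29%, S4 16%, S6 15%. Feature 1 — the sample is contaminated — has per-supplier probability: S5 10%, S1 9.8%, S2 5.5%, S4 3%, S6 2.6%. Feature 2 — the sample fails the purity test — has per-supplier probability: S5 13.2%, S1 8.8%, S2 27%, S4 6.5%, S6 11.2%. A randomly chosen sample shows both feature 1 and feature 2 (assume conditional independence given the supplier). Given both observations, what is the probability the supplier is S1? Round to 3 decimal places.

Compute prior × likelihood for every hypothesis:
  S5: 0.16 × 0.1 × 0.132 = 0.002112
  S1: 0.24 × 0.098 × 0.088 = 0.00206976
  S2: 0.29 × 0.055 × 0.27 = 0.0043065
  S4: 0.16 × 0.03 × 0.065 = 0.000312
  S6: 0.15 × 0.026 × 0.112 = 0.0004368
Sum = 0.00923706.
P(S1 | evidence) = 0.00206976 / 0.00923706 ≈ 0.224.

0.224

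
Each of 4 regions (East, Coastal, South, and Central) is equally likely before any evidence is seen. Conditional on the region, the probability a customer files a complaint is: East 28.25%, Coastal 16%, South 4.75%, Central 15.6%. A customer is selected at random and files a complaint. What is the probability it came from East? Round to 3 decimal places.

0.437

Since the prior is uniform, the posterior is proportional to the likelihood:
  East: 0.2825
  Coastal: 0.16
  South: 0.0475
  Central: 0.156
Sum = 0.646.
P(East | evidence) = 0.2825 / 0.646 ≈ 0.437.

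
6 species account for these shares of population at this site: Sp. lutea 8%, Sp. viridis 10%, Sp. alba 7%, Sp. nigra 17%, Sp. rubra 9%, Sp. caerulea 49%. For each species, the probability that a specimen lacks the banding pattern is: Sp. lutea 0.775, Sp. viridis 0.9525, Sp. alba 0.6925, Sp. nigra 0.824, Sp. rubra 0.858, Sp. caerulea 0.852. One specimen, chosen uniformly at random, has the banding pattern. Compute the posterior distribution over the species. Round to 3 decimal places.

Sp. lutea 0.113, Sp. viridis 0.030, Sp. alba 0.135, Sp. nigra 0.188, Sp. rubra 0.080, Sp. caerulea 0.455

Taking complements, P(banded | each) = Sp. lutea 0.225, Sp. viridis 0.0475, Sp. alba 0.3075, Sp. nigra 0.176, Sp. rubra 0.142, Sp. caerulea 0.148.
Prior × likelihood for each hypothesis:
  Sp. lutea: 0.08 × 0.225 = 0.018
  Sp. viridis: 0.1 × 0.0475 = 0.00475
  Sp. alba: 0.07 × 0.3075 = 0.021525
  Sp. nigra: 0.17 × 0.176 = 0.02992
  Sp. rubra: 0.09 × 0.142 = 0.01278
  Sp. caerulea: 0.49 × 0.148 = 0.07252
Normalizing constant = 0.159495.
P(Sp. lutea | banded) = 0.018/0.159495 ≈ 0.113
P(Sp. viridis | banded) = 0.00475/0.159495 ≈ 0.030
P(Sp. alba | banded) = 0.021525/0.159495 ≈ 0.135
P(Sp. nigra | banded) = 0.02992/0.159495 ≈ 0.188
P(Sp. rubra | banded) = 0.01278/0.159495 ≈ 0.080
P(Sp. caerulea | banded) = 0.07252/0.159495 ≈ 0.455
(Check: 0.113+0.030+0.135+0.188+0.080+0.455 = 1.001.)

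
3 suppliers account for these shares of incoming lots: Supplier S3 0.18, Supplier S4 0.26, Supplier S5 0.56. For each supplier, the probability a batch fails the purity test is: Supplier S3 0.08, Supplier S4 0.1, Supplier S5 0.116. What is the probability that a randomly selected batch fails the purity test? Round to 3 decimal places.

Unnormalized posteriors (prior × likelihood):
  Supplier S3: 0.18 × 0.08 = 0.0144
  Supplier S4: 0.26 × 0.1 = 0.026
  Supplier S5: 0.56 × 0.116 = 0.06496
P(off-spec) = 0.0144 + 0.026 + 0.06496 = 0.10536 → 0.105.

0.105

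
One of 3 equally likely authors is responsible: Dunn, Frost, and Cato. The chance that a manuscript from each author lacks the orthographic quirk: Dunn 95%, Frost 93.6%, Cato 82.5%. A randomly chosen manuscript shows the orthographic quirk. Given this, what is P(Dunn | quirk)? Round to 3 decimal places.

0.173

Taking complements, P(quirk | each) = Dunn 0.05, Frost 0.064, Cato 0.175.
With a uniform prior (1/3 each), posterior ∝ likelihood:
  Dunn: 0.05
  Frost: 0.064
  Cato: 0.175
Total = 0.289.
P(Dunn | evidence) = 0.05 / 0.289 ≈ 0.173.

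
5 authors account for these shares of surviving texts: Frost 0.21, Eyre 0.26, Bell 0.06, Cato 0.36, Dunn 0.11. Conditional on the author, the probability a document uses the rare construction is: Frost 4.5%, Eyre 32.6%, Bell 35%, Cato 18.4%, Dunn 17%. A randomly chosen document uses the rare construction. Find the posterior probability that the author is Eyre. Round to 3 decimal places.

0.423

Prior × likelihood for each hypothesis:
  Frost: 0.21 × 0.045 = 0.00945
  Eyre: 0.26 × 0.326 = 0.08476
  Bell: 0.06 × 0.35 = 0.021
  Cato: 0.36 × 0.184 = 0.06624
  Dunn: 0.11 × 0.17 = 0.0187
Sum = 0.20015.
P(Eyre | evidence) = 0.08476 / 0.20015 ≈ 0.423.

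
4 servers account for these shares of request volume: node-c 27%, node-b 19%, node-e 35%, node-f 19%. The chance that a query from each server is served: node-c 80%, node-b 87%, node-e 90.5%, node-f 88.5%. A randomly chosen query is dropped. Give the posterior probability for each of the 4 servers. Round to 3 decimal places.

node-c 0.404, node-b 0.185, node-e 0.249, node-f 0.163

Taking complements, P(dropped | each) = node-c 0.2, node-b 0.13, node-e 0.095, node-f 0.115.
Compute prior × likelihood for every hypothesis:
  node-c: 0.27 × 0.2 = 0.054
  node-b: 0.19 × 0.13 = 0.0247
  node-e: 0.35 × 0.095 = 0.03325
  node-f: 0.19 × 0.115 = 0.02185
Total = 0.1338.
P(node-c | dropped) = 0.054/0.1338 ≈ 0.404
P(node-b | dropped) = 0.0247/0.1338 ≈ 0.185
P(node-e | dropped) = 0.03325/0.1338 ≈ 0.249
P(node-f | dropped) = 0.02185/0.1338 ≈ 0.163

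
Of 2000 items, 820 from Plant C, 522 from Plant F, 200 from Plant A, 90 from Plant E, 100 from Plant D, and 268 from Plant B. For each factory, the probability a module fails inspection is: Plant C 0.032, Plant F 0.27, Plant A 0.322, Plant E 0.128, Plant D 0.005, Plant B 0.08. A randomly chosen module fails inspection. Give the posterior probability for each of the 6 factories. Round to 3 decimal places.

Unnormalized posteriors (prior × likelihood):
  Plant C: 0.41 × 0.032 = 0.01312
  Plant F: 0.261 × 0.27 = 0.07047
  Plant A: 0.1 × 0.322 = 0.0322
  Plant E: 0.045 × 0.128 = 0.00576
  Plant D: 0.05 × 0.005 = 0.00025
  Plant B: 0.134 × 0.08 = 0.01072
Total = 0.13252.
P(Plant C | nonconforming) = 0.01312/0.13252 ≈ 0.099
P(Plant F | nonconforming) = 0.07047/0.13252 ≈ 0.532
P(Plant A | nonconforming) = 0.0322/0.13252 ≈ 0.243
P(Plant E | nonconforming) = 0.00576/0.13252 ≈ 0.043
P(Plant D | nonconforming) = 0.00025/0.13252 ≈ 0.002
P(Plant B | nonconforming) = 0.01072/0.13252 ≈ 0.081

Plant C 0.099, Plant F 0.532, Plant A 0.243, Plant E 0.043, Plant D 0.002, Plant B 0.081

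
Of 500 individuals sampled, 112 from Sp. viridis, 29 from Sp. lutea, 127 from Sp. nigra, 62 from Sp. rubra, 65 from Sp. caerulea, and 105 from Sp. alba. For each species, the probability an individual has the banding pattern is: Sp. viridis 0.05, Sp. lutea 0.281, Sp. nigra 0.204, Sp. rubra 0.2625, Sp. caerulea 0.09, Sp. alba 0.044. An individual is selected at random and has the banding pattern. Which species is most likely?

Compute prior × likelihood for every hypothesis:
  Sp. viridis: 0.224 × 0.05 = 0.0112
  Sp. lutea: 0.058 × 0.281 = 0.016298
  Sp. nigra: 0.254 × 0.204 = 0.051816
  Sp. rubra: 0.124 × 0.2625 = 0.03255
  Sp. caerulea: 0.13 × 0.09 = 0.0117
  Sp. alba: 0.21 × 0.044 = 0.00924
Total = 0.132804.
Largest term belongs to Sp. nigra, so Sp. nigra is most probable.

Sp. nigra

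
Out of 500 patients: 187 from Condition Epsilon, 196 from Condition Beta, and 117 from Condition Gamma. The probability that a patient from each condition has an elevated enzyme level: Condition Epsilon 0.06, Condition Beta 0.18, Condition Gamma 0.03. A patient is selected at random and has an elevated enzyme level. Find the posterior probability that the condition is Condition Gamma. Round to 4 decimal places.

0.0702

Compute prior × likelihood for every hypothesis:
  Condition Epsilon: 0.374 × 0.06 = 0.02244
  Condition Beta: 0.392 × 0.18 = 0.07056
  Condition Gamma: 0.234 × 0.03 = 0.00702
Total = 0.10002.
P(Condition Gamma | evidence) = 0.00702 / 0.10002 ≈ 0.0702.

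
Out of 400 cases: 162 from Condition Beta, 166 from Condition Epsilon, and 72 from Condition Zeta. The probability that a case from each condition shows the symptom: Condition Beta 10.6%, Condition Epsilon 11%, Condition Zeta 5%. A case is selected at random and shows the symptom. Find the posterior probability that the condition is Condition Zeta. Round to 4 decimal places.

Prior × likelihood for each hypothesis:
  Condition Beta: 0.405 × 0.106 = 0.04293
  Condition Epsilon: 0.415 × 0.11 = 0.04565
  Condition Zeta: 0.18 × 0.05 = 0.009
Sum = 0.09758.
P(Condition Zeta | evidence) = 0.009 / 0.09758 ≈ 0.0922.

0.0922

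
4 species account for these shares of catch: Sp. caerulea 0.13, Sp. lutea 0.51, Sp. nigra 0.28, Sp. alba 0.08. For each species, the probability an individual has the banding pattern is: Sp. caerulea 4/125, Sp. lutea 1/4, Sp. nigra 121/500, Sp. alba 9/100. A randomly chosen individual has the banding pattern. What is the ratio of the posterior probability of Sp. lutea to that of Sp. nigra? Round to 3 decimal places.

Compute prior × likelihood for every hypothesis:
  Sp. caerulea: 0.13 × 0.032 = 0.00416
  Sp. lutea: 0.51 × 0.25 = 0.1275
  Sp. nigra: 0.28 × 0.242 = 0.06776
  Sp. alba: 0.08 × 0.09 = 0.0072
Total = 0.20662.
The ratio is 0.1275 / 0.06776 (the normalizer cancels) = 1.882.

1.882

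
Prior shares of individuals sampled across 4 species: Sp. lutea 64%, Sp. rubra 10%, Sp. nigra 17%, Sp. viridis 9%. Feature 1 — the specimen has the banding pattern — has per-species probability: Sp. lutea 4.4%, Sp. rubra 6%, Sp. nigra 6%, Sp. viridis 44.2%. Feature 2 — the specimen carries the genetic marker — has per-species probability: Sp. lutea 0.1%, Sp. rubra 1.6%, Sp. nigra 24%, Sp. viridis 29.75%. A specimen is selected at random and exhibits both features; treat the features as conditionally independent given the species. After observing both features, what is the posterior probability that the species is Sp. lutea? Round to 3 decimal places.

0.002

Unnormalized posteriors (prior × likelihood):
  Sp. lutea: 0.64 × 0.044 × 0.001 = 0.00002816
  Sp. rubra: 0.1 × 0.06 × 0.016 = 0.000096
  Sp. nigra: 0.17 × 0.06 × 0.24 = 0.002448
  Sp. viridis: 0.09 × 0.442 × 0.2975 = 0.01183455
Sum = 0.01440671.
P(Sp. lutea | evidence) = 0.00002816 / 0.01440671 ≈ 0.002.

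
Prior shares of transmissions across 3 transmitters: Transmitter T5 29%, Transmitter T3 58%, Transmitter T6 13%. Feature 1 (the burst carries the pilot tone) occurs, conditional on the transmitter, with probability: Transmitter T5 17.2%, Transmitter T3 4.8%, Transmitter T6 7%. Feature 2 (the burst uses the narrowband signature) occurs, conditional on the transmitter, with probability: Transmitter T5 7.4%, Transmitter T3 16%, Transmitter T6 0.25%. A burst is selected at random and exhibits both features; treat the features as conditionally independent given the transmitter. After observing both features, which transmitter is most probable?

Transmitter T3

Prior × likelihood for each hypothesis:
  Transmitter T5: 0.29 × 0.172 × 0.074 = 0.00369112
  Transmitter T3: 0.58 × 0.048 × 0.16 = 0.0044544
  Transmitter T6: 0.13 × 0.07 × 0.0025 = 0.00002275
Sum = 0.00816827.
Largest term belongs to Transmitter T3, so Transmitter T3 is most probable.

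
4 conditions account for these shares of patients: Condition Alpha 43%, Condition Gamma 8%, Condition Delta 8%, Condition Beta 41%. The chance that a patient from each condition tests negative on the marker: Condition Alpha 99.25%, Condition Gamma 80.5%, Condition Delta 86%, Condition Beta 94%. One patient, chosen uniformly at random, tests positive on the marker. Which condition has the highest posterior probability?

Taking complements, P(marker-positive | each) = Condition Alpha 0.0075, Condition Gamma 0.195, Condition Delta 0.14, Condition Beta 0.06.
Unnormalized posteriors (prior × likelihood):
  Condition Alpha: 0.43 × 0.0075 = 0.003225
  Condition Gamma: 0.08 × 0.195 = 0.0156
  Condition Delta: 0.08 × 0.14 = 0.0112
  Condition Beta: 0.41 × 0.06 = 0.0246
Total = 0.054625.
Largest term belongs to Condition Beta, so Condition Beta is most probable.

Condition Beta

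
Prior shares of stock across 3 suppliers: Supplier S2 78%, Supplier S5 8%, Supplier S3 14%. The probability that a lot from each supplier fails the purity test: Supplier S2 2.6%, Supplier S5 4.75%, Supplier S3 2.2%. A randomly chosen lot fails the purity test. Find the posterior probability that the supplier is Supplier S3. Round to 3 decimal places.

By Bayes' rule, posterior ∝ prior × likelihood:
  Supplier S2: 0.78 × 0.026 = 0.02028
  Supplier S5: 0.08 × 0.0475 = 0.0038
  Supplier S3: 0.14 × 0.022 = 0.00308
Total = 0.02716.
P(Supplier S3 | evidence) = 0.00308 / 0.02716 ≈ 0.113.

0.113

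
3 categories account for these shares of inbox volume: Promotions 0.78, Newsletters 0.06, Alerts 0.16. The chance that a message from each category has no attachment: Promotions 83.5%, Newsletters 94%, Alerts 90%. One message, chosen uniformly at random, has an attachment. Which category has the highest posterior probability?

Promotions

Taking complements, P(attachment | each) = Promotions 0.165, Newsletters 0.06, Alerts 0.1.
By Bayes' rule, posterior ∝ prior × likelihood:
  Promotions: 0.78 × 0.165 = 0.1287
  Newsletters: 0.06 × 0.06 = 0.0036
  Alerts: 0.16 × 0.1 = 0.016
Total = 0.1483.
Largest term belongs to Promotions, so Promotions is most probable.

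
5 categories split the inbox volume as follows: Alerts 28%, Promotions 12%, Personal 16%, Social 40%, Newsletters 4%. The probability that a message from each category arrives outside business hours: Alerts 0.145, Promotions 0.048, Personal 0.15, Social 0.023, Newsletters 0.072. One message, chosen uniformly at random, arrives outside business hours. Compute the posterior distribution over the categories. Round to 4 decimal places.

Compute prior × likelihood for every hypothesis:
  Alerts: 0.28 × 0.145 = 0.0406
  Promotions: 0.12 × 0.048 = 0.00576
  Personal: 0.16 × 0.15 = 0.024
  Social: 0.4 × 0.023 = 0.0092
  Newsletters: 0.04 × 0.072 = 0.00288
Normalizing constant = 0.08244.
P(Alerts | off-hours) = 0.0406/0.08244 ≈ 0.4925
P(Promotions | off-hours) = 0.00576/0.08244 ≈ 0.0699
P(Personal | off-hours) = 0.024/0.08244 ≈ 0.2911
P(Social | off-hours) = 0.0092/0.08244 ≈ 0.1116
P(Newsletters | off-hours) = 0.00288/0.08244 ≈ 0.0349

Alerts 0.4925, Promotions 0.0699, Personal 0.2911, Social 0.1116, Newsletters 0.0349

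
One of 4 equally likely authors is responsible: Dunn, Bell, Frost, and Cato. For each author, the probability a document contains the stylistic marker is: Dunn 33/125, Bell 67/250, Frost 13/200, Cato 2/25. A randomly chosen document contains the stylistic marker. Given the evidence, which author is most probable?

Bell

Since the prior is uniform, the posterior is proportional to the likelihood:
  Dunn: 0.264
  Bell: 0.268
  Frost: 0.065
  Cato: 0.08
Total = 0.677.
Largest term belongs to Bell, so Bell is most probable.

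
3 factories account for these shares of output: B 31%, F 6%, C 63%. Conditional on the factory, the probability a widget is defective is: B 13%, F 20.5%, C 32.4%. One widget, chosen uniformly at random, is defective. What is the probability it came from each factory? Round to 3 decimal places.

Compute prior × likelihood for every hypothesis:
  B: 0.31 × 0.13 = 0.0403
  F: 0.06 × 0.205 = 0.0123
  C: 0.63 × 0.324 = 0.20412
Total = 0.25672.
P(B | defective) = 0.0403/0.25672 ≈ 0.157
P(F | defective) = 0.0123/0.25672 ≈ 0.048
P(C | defective) = 0.20412/0.25672 ≈ 0.795
(Check: 0.157+0.048+0.795 = 1.000.)

B 0.157, F 0.048, C 0.795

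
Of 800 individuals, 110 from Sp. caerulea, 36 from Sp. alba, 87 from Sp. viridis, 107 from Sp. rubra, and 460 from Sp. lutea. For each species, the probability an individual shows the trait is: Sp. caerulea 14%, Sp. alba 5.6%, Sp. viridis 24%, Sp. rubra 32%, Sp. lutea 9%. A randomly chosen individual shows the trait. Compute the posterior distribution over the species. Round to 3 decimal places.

Prior × likelihood for each hypothesis:
  Sp. caerulea: 0.1375 × 0.14 = 0.01925
  Sp. alba: 0.045 × 0.056 = 0.00252
  Sp. viridis: 0.10875 × 0.24 = 0.0261
  Sp. rubra: 0.13375 × 0.32 = 0.0428
  Sp. lutea: 0.575 × 0.09 = 0.05175
Total = 0.14242.
P(Sp. caerulea | trait) = 0.01925/0.14242 ≈ 0.135
P(Sp. alba | trait) = 0.00252/0.14242 ≈ 0.018
P(Sp. viridis | trait) = 0.0261/0.14242 ≈ 0.183
P(Sp. rubra | trait) = 0.0428/0.14242 ≈ 0.301
P(Sp. lutea | trait) = 0.05175/0.14242 ≈ 0.363

Sp. caerulea 0.135, Sp. alba 0.018, Sp. viridis 0.183, Sp. rubra 0.301, Sp. lutea 0.363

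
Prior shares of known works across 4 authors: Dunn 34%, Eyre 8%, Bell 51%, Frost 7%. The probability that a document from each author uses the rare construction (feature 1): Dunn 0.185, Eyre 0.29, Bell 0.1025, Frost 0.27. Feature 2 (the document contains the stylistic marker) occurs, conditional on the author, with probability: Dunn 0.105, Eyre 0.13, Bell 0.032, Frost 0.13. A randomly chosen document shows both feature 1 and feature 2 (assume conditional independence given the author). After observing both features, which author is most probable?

Compute prior × likelihood for every hypothesis:
  Dunn: 0.34 × 0.185 × 0.105 = 0.0066045
  Eyre: 0.08 × 0.29 × 0.13 = 0.003016
  Bell: 0.51 × 0.1025 × 0.032 = 0.0016728
  Frost: 0.07 × 0.27 × 0.13 = 0.002457
Sum = 0.0137503.
Largest term belongs to Dunn, so Dunn is most probable.

Dunn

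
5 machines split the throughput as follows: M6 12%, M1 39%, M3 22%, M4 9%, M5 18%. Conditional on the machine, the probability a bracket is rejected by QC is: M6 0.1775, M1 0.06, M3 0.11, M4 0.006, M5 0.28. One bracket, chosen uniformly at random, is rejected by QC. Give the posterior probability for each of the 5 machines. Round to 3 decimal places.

M6 0.178, M1 0.195, M3 0.202, M4 0.005, M5 0.421

Prior × likelihood for each hypothesis:
  M6: 0.12 × 0.1775 = 0.0213
  M1: 0.39 × 0.06 = 0.0234
  M3: 0.22 × 0.11 = 0.0242
  M4: 0.09 × 0.006 = 0.00054
  M5: 0.18 × 0.28 = 0.0504
Normalizing constant = 0.11984.
P(M6 | rejected) = 0.0213/0.11984 ≈ 0.178
P(M1 | rejected) = 0.0234/0.11984 ≈ 0.195
P(M3 | rejected) = 0.0242/0.11984 ≈ 0.202
P(M4 | rejected) = 0.00054/0.11984 ≈ 0.005
P(M5 | rejected) = 0.0504/0.11984 ≈ 0.421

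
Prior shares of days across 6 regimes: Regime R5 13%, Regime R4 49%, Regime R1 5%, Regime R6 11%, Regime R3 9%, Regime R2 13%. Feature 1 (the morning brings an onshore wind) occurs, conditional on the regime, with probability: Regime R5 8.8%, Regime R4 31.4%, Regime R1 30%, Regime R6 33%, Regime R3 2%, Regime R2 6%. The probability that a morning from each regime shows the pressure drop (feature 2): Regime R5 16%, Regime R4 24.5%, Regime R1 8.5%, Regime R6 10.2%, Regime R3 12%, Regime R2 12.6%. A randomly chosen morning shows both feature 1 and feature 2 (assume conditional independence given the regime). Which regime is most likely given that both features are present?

Regime R4

Compute prior × likelihood for every hypothesis:
  Regime R5: 0.13 × 0.088 × 0.16 = 0.0018304
  Regime R4: 0.49 × 0.314 × 0.245 = 0.0376957
  Regime R1: 0.05 × 0.3 × 0.085 = 0.001275
  Regime R6: 0.11 × 0.33 × 0.102 = 0.0037026
  Regime R3: 0.09 × 0.02 × 0.12 = 0.000216
  Regime R2: 0.13 × 0.06 × 0.126 = 0.0009828
Sum = 0.0457025.
Largest term belongs to Regime R4, so Regime R4 is most probable.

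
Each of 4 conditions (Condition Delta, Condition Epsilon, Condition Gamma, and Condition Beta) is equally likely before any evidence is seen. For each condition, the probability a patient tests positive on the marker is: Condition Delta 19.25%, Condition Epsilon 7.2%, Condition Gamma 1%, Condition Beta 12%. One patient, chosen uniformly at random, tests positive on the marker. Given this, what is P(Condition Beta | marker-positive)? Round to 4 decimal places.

0.3042

With a uniform prior (1/4 each), posterior ∝ likelihood:
  Condition Delta: 0.1925
  Condition Epsilon: 0.072
  Condition Gamma: 0.01
  Condition Beta: 0.12
Total = 0.3945.
P(Condition Beta | evidence) = 0.12 / 0.3945 ≈ 0.3042.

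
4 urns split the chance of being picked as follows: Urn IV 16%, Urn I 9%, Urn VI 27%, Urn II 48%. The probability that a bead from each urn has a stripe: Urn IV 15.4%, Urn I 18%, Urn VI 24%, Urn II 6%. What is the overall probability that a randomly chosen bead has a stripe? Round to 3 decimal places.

0.134

Unnormalized posteriors (prior × likelihood):
  Urn IV: 0.16 × 0.154 = 0.02464
  Urn I: 0.09 × 0.18 = 0.0162
  Urn VI: 0.27 × 0.24 = 0.0648
  Urn II: 0.48 × 0.06 = 0.0288
P(striped) = 0.02464 + 0.0162 + 0.0648 + 0.0288 = 0.13444 → 0.134.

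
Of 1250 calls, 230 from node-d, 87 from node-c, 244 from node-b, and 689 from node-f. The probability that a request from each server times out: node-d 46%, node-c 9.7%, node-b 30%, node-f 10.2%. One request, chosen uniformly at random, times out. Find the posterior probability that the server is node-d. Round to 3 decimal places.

0.411

Compute prior × likelihood for every hypothesis:
  node-d: 0.184 × 0.46 = 0.08464
  node-c: 0.0696 × 0.097 = 0.0067512
  node-b: 0.1952 × 0.3 = 0.05856
  node-f: 0.5512 × 0.102 = 0.0562224
Total = 0.2061736.
P(node-d | evidence) = 0.08464 / 0.2061736 ≈ 0.411.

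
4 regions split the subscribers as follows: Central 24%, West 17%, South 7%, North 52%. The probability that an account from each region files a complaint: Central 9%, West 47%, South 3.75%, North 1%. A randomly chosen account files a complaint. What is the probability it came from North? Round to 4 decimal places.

0.0476

Unnormalized posteriors (prior × likelihood):
  Central: 0.24 × 0.09 = 0.0216
  West: 0.17 × 0.47 = 0.0799
  South: 0.07 × 0.0375 = 0.002625
  North: 0.52 × 0.01 = 0.0052
Normalizing constant = 0.109325.
P(North | evidence) = 0.0052 / 0.109325 ≈ 0.0476.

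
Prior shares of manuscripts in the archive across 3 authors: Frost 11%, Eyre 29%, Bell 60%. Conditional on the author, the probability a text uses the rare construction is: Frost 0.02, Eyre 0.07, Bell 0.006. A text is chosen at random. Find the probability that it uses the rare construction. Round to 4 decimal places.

Unnormalized posteriors (prior × likelihood):
  Frost: 0.11 × 0.02 = 0.0022
  Eyre: 0.29 × 0.07 = 0.0203
  Bell: 0.6 × 0.006 = 0.0036
P(rare-form) = 0.0022 + 0.0203 + 0.0036 = 0.0261 → 0.0261.

0.0261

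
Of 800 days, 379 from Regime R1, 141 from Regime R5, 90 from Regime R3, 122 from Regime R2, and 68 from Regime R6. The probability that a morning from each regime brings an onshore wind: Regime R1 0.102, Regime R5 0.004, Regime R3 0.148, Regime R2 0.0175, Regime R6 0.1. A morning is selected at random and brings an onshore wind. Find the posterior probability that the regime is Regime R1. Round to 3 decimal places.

0.629

Unnormalized posteriors (prior × likelihood):
  Regime R1: 0.47375 × 0.102 = 0.0483225
  Regime R5: 0.17625 × 0.004 = 0.000705
  Regime R3: 0.1125 × 0.148 = 0.01665
  Regime R2: 0.1525 × 0.0175 = 0.00266875
  Regime R6: 0.085 × 0.1 = 0.0085
Sum = 0.07684625.
P(Regime R1 | evidence) = 0.0483225 / 0.07684625 ≈ 0.629.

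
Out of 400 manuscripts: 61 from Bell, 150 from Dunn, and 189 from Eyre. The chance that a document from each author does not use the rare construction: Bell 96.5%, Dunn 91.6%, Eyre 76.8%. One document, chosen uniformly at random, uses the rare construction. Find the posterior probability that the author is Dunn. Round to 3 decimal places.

0.215

Taking complements, P(rare-form | each) = Bell 0.035, Dunn 0.084, Eyre 0.232.
Prior × likelihood for each hypothesis:
  Bell: 0.1525 × 0.035 = 0.0053375
  Dunn: 0.375 × 0.084 = 0.0315
  Eyre: 0.4725 × 0.232 = 0.10962
Sum = 0.1464575.
P(Dunn | evidence) = 0.0315 / 0.1464575 ≈ 0.215.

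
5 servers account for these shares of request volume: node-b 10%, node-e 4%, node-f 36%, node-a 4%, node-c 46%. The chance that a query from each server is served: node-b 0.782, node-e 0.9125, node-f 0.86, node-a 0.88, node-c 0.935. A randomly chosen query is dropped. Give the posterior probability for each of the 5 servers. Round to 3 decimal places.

node-b 0.197, node-e 0.032, node-f 0.457, node-a 0.043, node-c 0.271

Taking complements, P(dropped | each) = node-b 0.218, node-e 0.0875, node-f 0.14, node-a 0.12, node-c 0.065.
Compute prior × likelihood for every hypothesis:
  node-b: 0.1 × 0.218 = 0.0218
  node-e: 0.04 × 0.0875 = 0.0035
  node-f: 0.36 × 0.14 = 0.0504
  node-a: 0.04 × 0.12 = 0.0048
  node-c: 0.46 × 0.065 = 0.0299
Sum = 0.1104.
P(node-b | dropped) = 0.0218/0.1104 ≈ 0.197
P(node-e | dropped) = 0.0035/0.1104 ≈ 0.032
P(node-f | dropped) = 0.0504/0.1104 ≈ 0.457
P(node-a | dropped) = 0.0048/0.1104 ≈ 0.043
P(node-c | dropped) = 0.0299/0.1104 ≈ 0.271
(Check: 0.197+0.032+0.457+0.043+0.271 = 1.000.)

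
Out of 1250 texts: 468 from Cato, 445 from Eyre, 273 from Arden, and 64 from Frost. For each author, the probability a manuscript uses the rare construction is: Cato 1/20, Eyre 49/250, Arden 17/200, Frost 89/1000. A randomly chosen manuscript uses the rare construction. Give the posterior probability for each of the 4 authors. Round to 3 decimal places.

Cato 0.168, Eyre 0.625, Arden 0.166, Frost 0.041

Unnormalized posteriors (prior × likelihood):
  Cato: 0.3744 × 0.05 = 0.01872
  Eyre: 0.356 × 0.196 = 0.069776
  Arden: 0.2184 × 0.085 = 0.018564
  Frost: 0.0512 × 0.089 = 0.0045568
Normalizing constant = 0.1116168.
P(Cato | rare-form) = 0.01872/0.1116168 ≈ 0.168
P(Eyre | rare-form) = 0.069776/0.1116168 ≈ 0.625
P(Arden | rare-form) = 0.018564/0.1116168 ≈ 0.166
P(Frost | rare-form) = 0.0045568/0.1116168 ≈ 0.041
(Check: 0.168+0.625+0.166+0.041 = 1.000.)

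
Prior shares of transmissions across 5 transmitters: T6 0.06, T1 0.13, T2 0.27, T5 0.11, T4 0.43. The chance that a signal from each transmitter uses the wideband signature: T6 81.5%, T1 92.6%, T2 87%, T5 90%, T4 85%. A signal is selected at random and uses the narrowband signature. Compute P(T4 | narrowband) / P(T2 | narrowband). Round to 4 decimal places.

1.8376

Taking complements, P(narrowband | each) = T6 0.185, T1 0.074, T2 0.13, T5 0.1, T4 0.15.
Compute prior × likelihood for every hypothesis:
  T6: 0.06 × 0.185 = 0.0111
  T1: 0.13 × 0.074 = 0.00962
  T2: 0.27 × 0.13 = 0.0351
  T5: 0.11 × 0.1 = 0.011
  T4: 0.43 × 0.15 = 0.0645
Normalizing constant = 0.13132.
The ratio is 0.0645 / 0.0351 (the normalizer cancels) = 1.8376.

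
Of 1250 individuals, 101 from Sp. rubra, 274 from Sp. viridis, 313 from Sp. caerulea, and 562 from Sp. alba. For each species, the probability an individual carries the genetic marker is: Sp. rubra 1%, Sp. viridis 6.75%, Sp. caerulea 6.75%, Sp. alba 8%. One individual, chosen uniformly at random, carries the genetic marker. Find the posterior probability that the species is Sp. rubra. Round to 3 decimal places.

0.012

Unnormalized posteriors (prior × likelihood):
  Sp. rubra: 0.0808 × 0.01 = 0.000808
  Sp. viridis: 0.2192 × 0.0675 = 0.014796
  Sp. caerulea: 0.2504 × 0.0675 = 0.016902
  Sp. alba: 0.4496 × 0.08 = 0.035968
Total = 0.068474.
P(Sp. rubra | evidence) = 0.000808 / 0.068474 ≈ 0.012.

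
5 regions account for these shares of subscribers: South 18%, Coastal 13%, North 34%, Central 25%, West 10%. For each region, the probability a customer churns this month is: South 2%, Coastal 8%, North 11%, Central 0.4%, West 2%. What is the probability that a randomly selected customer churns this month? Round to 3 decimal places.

0.054

Unnormalized posteriors (prior × likelihood):
  South: 0.18 × 0.02 = 0.0036
  Coastal: 0.13 × 0.08 = 0.0104
  North: 0.34 × 0.11 = 0.0374
  Central: 0.25 × 0.004 = 0.001
  West: 0.1 × 0.02 = 0.002
P(churn) = 0.0036 + 0.0104 + 0.0374 + 0.001 + 0.002 = 0.0544 → 0.054.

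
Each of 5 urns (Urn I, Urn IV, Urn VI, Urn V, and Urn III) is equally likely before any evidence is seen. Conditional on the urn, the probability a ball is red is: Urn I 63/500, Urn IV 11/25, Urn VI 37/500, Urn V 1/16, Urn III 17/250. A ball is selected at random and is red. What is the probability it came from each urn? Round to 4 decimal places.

Urn I 0.1635, Urn IV 0.5711, Urn VI 0.0960, Urn V 0.0811, Urn III 0.0883

With a uniform prior (1/5 each), posterior ∝ likelihood:
  Urn I: 0.126
  Urn IV: 0.44
  Urn VI: 0.074
  Urn V: 0.0625
  Urn III: 0.068
Normalizing constant = 0.7705.
P(Urn I | red) = 0.126/0.7705 ≈ 0.1635
P(Urn IV | red) = 0.44/0.7705 ≈ 0.5711
P(Urn VI | red) = 0.074/0.7705 ≈ 0.0960
P(Urn V | red) = 0.0625/0.7705 ≈ 0.0811
P(Urn III | red) = 0.068/0.7705 ≈ 0.0883
(Check: 0.1635+0.5711+0.0960+0.0811+0.0883 = 1.0000.)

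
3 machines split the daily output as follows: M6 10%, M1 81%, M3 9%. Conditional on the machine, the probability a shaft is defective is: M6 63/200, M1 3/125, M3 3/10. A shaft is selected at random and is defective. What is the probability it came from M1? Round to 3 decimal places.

Prior × likelihood for each hypothesis:
  M6: 0.1 × 0.315 = 0.0315
  M1: 0.81 × 0.024 = 0.01944
  M3: 0.09 × 0.3 = 0.027
Normalizing constant = 0.07794.
P(M1 | evidence) = 0.01944 / 0.07794 ≈ 0.249.

0.249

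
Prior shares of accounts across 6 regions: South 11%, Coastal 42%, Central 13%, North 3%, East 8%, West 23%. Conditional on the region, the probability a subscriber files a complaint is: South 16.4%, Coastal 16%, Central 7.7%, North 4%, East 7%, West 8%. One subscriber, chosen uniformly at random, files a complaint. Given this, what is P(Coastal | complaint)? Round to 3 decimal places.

Prior × likelihood for each hypothesis:
  South: 0.11 × 0.164 = 0.01804
  Coastal: 0.42 × 0.16 = 0.0672
  Central: 0.13 × 0.077 = 0.01001
  North: 0.03 × 0.04 = 0.0012
  East: 0.08 × 0.07 = 0.0056
  West: 0.23 × 0.08 = 0.0184
Normalizing constant = 0.12045.
P(Coastal | evidence) = 0.0672 / 0.12045 ≈ 0.558.

0.558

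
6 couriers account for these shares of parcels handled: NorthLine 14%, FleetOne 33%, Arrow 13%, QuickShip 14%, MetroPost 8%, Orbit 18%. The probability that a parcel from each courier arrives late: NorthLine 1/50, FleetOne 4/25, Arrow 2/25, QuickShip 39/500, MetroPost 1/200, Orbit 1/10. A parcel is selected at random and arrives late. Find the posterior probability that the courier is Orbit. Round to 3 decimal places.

0.189

By Bayes' rule, posterior ∝ prior × likelihood:
  NorthLine: 0.14 × 0.02 = 0.0028
  FleetOne: 0.33 × 0.16 = 0.0528
  Arrow: 0.13 × 0.08 = 0.0104
  QuickShip: 0.14 × 0.078 = 0.01092
  MetroPost: 0.08 × 0.005 = 0.0004
  Orbit: 0.18 × 0.1 = 0.018
Sum = 0.09532.
P(Orbit | evidence) = 0.018 / 0.09532 ≈ 0.189.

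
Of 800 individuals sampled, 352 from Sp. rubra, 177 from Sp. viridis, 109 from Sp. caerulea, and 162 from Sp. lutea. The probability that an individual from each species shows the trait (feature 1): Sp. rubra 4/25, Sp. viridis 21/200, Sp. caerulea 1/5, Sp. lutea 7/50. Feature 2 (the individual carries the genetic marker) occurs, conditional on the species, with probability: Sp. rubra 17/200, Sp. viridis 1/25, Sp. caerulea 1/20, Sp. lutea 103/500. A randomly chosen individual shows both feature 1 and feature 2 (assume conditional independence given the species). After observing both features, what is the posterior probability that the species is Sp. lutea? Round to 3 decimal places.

0.414

Unnormalized posteriors (prior × likelihood):
  Sp. rubra: 0.44 × 0.16 × 0.085 = 0.005984
  Sp. viridis: 0.22125 × 0.105 × 0.04 = 0.00092925
  Sp. caerulea: 0.13625 × 0.2 × 0.05 = 0.0013625
  Sp. lutea: 0.2025 × 0.14 × 0.206 = 0.0058401
Sum = 0.01411585.
P(Sp. lutea | evidence) = 0.0058401 / 0.01411585 ≈ 0.414.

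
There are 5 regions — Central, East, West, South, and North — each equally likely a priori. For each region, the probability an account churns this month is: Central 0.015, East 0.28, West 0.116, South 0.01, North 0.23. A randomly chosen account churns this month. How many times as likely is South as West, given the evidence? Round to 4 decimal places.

With a uniform prior (1/5 each), posterior ∝ likelihood:
  Central: 0.015
  East: 0.28
  West: 0.116
  South: 0.01
  North: 0.23
Total = 0.651.
The ratio is 0.01 / 0.116 (the normalizer cancels) = 0.0862.

0.0862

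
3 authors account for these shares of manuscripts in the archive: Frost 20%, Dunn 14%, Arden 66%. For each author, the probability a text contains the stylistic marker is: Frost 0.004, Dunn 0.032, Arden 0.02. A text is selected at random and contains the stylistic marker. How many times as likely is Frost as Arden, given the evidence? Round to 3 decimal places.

0.061

Unnormalized posteriors (prior × likelihood):
  Frost: 0.2 × 0.004 = 0.0008
  Dunn: 0.14 × 0.032 = 0.00448
  Arden: 0.66 × 0.02 = 0.0132
Normalizing constant = 0.01848.
The ratio is 0.0008 / 0.0132 (the normalizer cancels) = 0.061.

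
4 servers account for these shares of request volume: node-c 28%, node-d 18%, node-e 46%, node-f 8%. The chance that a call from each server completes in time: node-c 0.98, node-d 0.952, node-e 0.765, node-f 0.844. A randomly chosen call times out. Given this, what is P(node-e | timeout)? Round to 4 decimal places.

Taking complements, P(timeout | each) = node-c 0.02, node-d 0.048, node-e 0.235, node-f 0.156.
By Bayes' rule, posterior ∝ prior × likelihood:
  node-c: 0.28 × 0.02 = 0.0056
  node-d: 0.18 × 0.048 = 0.00864
  node-e: 0.46 × 0.235 = 0.1081
  node-f: 0.08 × 0.156 = 0.01248
Total = 0.13482.
P(node-e | evidence) = 0.1081 / 0.13482 ≈ 0.8018.

0.8018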